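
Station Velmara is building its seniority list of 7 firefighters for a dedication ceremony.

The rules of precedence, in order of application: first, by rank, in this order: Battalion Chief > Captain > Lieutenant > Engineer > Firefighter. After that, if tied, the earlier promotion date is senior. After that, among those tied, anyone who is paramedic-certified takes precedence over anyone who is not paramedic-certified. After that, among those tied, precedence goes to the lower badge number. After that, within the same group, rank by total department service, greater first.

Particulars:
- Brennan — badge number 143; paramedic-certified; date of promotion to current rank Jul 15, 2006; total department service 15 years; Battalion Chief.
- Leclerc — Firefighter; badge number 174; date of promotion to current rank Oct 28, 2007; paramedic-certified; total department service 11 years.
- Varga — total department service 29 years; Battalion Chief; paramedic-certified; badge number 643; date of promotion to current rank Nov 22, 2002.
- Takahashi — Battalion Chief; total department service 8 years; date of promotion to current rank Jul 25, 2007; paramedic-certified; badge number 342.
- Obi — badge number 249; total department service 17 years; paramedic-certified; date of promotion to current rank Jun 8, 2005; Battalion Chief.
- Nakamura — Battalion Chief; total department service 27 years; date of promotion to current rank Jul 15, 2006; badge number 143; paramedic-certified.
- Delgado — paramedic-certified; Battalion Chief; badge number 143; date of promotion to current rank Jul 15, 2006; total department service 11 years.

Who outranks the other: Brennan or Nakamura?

By rank: Varga, Obi, Nakamura, Brennan, Delgado and Takahashi (Battalion Chief); then Leclerc (Firefighter).
Among Varga, Obi, Nakamura, Brennan, Delgado and Takahashi, by date of promotion to current rank (earlier first): Varga (Nov 22, 2002) before Obi (Jun 8, 2005) before Nakamura, Brennan and Delgado (Jul 15, 2006) before Takahashi (Jul 25, 2007).
Nakamura, Brennan and Delgado are each paramedic-certified, so the next rule applies.
Nakamura, Brennan and Delgado all have badge number 143, so the next rule applies.
Among Nakamura, Brennan and Delgado, by total department service (higher first): Nakamura (27 years) before Brennan (15 years) before Delgado (11 years).
So Nakamura takes precedence.

Nakamura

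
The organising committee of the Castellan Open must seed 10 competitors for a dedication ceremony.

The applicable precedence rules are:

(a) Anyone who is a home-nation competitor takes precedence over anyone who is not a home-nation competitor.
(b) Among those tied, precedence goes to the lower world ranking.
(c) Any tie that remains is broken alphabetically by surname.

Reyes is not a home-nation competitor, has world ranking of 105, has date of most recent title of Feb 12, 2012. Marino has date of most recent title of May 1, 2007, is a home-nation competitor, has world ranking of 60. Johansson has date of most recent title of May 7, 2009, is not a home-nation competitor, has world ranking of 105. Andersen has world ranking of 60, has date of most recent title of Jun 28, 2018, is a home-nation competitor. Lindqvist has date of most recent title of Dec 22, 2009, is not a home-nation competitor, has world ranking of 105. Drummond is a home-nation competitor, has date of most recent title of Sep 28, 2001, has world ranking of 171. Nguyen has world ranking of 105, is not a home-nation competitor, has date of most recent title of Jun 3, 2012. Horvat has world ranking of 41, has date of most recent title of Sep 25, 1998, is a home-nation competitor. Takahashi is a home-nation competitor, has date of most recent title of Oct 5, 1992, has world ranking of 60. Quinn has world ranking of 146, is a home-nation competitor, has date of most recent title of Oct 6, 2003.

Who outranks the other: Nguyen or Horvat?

Horvat

By the first rule: Horvat, Andersen, Marino, Takahashi, Quinn and Drummond (each a home-nation competitor); then Johansson, Lindqvist, Nguyen and Reyes (each not a home-nation competitor).
Among Horvat, Andersen, Marino, Takahashi, Quinn and Drummond, by world ranking (lower first): Horvat (41) before Andersen, Marino and Takahashi (60) before Quinn (146) before Drummond (171).
Among Andersen, Marino and Takahashi, alphabetically by surname: Andersen before Marino before Takahashi.
Johansson, Lindqvist, Nguyen and Reyes all have world ranking 105, so the next rule applies.
Among Johansson, Lindqvist, Nguyen and Reyes, alphabetically by surname: Johansson before Lindqvist before Nguyen before Reyes.
So Horvat takes precedence.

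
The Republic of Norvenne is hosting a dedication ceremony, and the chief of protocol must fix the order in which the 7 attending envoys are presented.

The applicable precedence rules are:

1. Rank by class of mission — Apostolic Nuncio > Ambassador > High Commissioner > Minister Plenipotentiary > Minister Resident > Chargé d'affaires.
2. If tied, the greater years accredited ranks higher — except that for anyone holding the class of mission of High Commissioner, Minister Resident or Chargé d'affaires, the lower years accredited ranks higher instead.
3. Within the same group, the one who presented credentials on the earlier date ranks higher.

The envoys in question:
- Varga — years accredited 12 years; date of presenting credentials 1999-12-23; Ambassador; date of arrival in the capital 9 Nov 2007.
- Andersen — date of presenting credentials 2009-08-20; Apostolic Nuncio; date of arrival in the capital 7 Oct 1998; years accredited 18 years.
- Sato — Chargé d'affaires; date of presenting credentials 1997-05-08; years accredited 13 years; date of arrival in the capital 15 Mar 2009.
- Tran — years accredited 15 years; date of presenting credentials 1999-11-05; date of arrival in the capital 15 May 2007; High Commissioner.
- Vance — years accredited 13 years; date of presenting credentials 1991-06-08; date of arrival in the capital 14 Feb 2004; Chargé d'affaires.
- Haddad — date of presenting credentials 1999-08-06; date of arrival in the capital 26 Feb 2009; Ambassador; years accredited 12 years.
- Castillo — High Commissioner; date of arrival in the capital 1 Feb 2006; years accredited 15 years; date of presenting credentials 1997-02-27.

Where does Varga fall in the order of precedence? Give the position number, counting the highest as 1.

By class of mission: Andersen (Apostolic Nuncio); then Haddad and Varga (Ambassador); then Castillo and Tran (High Commissioner); then Vance and Sato (Chargé d'affaires).
Haddad and Varga both have years accredited 12 years, so the next rule applies.
Among Haddad and Varga, by date of presenting credentials (earlier first): Haddad (1999-08-06) before Varga (1999-12-23).
Castillo and Tran both have years accredited 15 years, so the next rule applies.
Among Castillo and Tran, by date of presenting credentials (earlier first): Castillo (1997-02-27) before Tran (1999-11-05).
Vance and Sato both have years accredited 13 years, so the next rule applies.
Among Vance and Sato, by date of presenting credentials (earlier first): Vance (1991-06-08) before Sato (1997-05-08).
Order: Andersen, Haddad, Varga, Castillo, Tran, Vance, Sato. So position 3.

3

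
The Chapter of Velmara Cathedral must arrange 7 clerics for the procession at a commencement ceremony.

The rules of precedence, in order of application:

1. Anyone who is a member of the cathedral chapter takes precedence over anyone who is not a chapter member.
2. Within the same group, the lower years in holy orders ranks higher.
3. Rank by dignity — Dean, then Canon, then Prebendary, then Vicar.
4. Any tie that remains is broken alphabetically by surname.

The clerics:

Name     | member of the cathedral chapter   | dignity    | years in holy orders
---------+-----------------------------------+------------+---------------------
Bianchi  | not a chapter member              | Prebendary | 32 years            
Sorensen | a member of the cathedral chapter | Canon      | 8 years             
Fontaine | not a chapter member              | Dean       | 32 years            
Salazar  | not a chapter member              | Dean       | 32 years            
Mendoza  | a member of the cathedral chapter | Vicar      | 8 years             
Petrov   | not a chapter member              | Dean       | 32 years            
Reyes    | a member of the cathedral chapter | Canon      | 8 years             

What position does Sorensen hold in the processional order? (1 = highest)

By the first rule: Reyes, Sorensen and Mendoza (each a member of the cathedral chapter); then Fontaine, Petrov, Salazar and Bianchi (each not a chapter member).
Reyes, Sorensen and Mendoza all have years in holy orders 8 years, so the next rule applies.
Among Reyes, Sorensen and Mendoza, by dignity: Reyes and Sorensen (Canon) before Mendoza (Vicar).
Among Reyes and Sorensen, alphabetically by surname: Reyes before Sorensen.
Fontaine, Petrov, Salazar and Bianchi all have years in holy orders 32 years, so the next rule applies.
Among Fontaine, Petrov, Salazar and Bianchi, by dignity: Fontaine, Petrov and Salazar (Dean) before Bianchi (Prebendary).
Among Fontaine, Petrov and Salazar, alphabetically by surname: Fontaine before Petrov before Salazar.
Order: Reyes, Sorensen, Mendoza, Fontaine, Petrov, Salazar, Bianchi. So position 2.

2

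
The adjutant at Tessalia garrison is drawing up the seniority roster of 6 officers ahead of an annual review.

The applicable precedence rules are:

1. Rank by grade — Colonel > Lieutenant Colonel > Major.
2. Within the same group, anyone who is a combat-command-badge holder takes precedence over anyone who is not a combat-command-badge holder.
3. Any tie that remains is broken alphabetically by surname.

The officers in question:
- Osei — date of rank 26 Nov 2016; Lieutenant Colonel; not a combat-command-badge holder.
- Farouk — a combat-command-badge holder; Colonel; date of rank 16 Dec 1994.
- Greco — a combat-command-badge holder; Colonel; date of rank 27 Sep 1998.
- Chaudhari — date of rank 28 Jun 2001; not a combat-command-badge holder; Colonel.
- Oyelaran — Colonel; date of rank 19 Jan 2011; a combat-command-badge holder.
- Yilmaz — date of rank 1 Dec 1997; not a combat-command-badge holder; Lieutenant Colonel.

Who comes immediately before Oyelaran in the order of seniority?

By grade: Farouk, Greco, Oyelaran and Chaudhari (Colonel); then Osei and Yilmaz (Lieutenant Colonel).
Among Farouk, Greco, Oyelaran and Chaudhari, a combat-command-badge holder before not a combat-command-badge holder: Farouk, Greco and Oyelaran (a combat-command-badge holder) before Chaudhari (not a combat-command-badge holder).
Among Farouk, Greco and Oyelaran, alphabetically by surname: Farouk before Greco before Oyelaran.
Osei and Yilmaz are each not a combat-command-badge holder, so the next rule applies.
Among Osei and Yilmaz, alphabetically by surname: Osei before Yilmaz.
Order: Farouk, Greco, Oyelaran, Chaudhari, Osei, Yilmaz.

Greco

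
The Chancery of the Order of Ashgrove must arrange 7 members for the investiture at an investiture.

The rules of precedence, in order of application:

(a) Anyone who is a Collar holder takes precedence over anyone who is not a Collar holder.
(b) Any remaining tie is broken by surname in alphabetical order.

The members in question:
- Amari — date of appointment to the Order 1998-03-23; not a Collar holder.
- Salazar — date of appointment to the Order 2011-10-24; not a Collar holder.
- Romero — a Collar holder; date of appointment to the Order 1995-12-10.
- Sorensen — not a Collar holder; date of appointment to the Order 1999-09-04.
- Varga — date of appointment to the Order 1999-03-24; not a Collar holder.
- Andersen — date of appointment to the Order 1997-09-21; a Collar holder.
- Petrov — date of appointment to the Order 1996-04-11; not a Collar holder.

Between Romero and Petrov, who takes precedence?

Romero

By the first rule: Andersen and Romero (both a Collar holder); then Amari, Petrov, Salazar, Sorensen and Varga (each not a Collar holder).
Among Andersen and Romero, alphabetically by surname: Andersen before Romero.
Among Amari, Petrov, Salazar, Sorensen and Varga, alphabetically by surname: Amari before Petrov before Salazar before Sorensen before Varga.
So Romero takes precedence.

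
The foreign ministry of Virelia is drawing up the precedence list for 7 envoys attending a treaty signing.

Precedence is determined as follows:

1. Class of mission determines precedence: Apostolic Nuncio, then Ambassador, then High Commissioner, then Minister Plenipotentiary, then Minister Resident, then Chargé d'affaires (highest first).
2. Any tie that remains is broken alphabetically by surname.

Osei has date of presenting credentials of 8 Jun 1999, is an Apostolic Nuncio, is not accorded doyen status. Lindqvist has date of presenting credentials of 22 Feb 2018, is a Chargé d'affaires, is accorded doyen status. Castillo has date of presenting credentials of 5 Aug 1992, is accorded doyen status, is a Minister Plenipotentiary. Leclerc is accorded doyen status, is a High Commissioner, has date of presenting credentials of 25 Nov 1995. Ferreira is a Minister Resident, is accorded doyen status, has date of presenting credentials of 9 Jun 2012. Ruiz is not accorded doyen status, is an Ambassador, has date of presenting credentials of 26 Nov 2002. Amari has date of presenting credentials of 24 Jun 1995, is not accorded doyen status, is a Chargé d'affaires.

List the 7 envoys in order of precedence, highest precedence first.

By class of mission: Osei (Apostolic Nuncio); then Ruiz (Ambassador); then Leclerc (High Commissioner); then Castillo (Minister Plenipotentiary); then Ferreira (Minister Resident); then Amari and Lindqvist (Chargé d'affaires).
Among Amari and Lindqvist, alphabetically by surname: Amari before Lindqvist.
Full order: Osei, Ruiz, Leclerc, Castillo, Ferreira, Amari, Lindqvist.

Osei, Ruiz, Leclerc, Castillo, Ferreira, Amari, Lindqvist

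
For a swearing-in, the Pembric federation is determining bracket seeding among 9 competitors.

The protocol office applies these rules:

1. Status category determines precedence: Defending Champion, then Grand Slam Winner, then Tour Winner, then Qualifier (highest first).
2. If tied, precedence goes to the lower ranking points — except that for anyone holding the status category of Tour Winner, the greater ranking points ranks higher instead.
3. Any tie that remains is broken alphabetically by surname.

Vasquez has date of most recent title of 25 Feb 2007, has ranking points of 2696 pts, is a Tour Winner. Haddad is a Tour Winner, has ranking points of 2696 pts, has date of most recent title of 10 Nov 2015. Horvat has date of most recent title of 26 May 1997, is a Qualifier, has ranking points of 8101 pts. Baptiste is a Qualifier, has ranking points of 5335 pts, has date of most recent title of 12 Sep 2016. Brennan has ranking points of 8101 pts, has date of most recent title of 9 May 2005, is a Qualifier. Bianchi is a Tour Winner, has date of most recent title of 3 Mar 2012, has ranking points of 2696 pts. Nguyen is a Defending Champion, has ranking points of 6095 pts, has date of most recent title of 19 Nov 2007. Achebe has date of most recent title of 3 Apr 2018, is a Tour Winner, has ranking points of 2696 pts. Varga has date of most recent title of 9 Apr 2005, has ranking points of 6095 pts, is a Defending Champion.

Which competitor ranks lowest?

By status category: Nguyen and Varga (Defending Champion); then Achebe, Bianchi, Haddad and Vasquez (Tour Winner); then Baptiste, Brennan and Horvat (Qualifier).
Nguyen and Varga both have ranking points 6095 pts, so the next rule applies.
Among Nguyen and Varga, alphabetically by surname: Nguyen before Varga.
Achebe, Bianchi, Haddad and Vasquez all have ranking points 2696 pts, so the next rule applies.
Among Achebe, Bianchi, Haddad and Vasquez, alphabetically by surname: Achebe before Bianchi before Haddad before Vasquez.
Among Baptiste, Brennan and Horvat, by ranking points (lower first): Baptiste (5335 pts) before Brennan and Horvat (8101 pts).
Among Brennan and Horvat, alphabetically by surname: Brennan before Horvat.
Order: Nguyen, Varga, Achebe, Bianchi, Haddad, Vasquez, Baptiste, Brennan, Horvat.

Horvat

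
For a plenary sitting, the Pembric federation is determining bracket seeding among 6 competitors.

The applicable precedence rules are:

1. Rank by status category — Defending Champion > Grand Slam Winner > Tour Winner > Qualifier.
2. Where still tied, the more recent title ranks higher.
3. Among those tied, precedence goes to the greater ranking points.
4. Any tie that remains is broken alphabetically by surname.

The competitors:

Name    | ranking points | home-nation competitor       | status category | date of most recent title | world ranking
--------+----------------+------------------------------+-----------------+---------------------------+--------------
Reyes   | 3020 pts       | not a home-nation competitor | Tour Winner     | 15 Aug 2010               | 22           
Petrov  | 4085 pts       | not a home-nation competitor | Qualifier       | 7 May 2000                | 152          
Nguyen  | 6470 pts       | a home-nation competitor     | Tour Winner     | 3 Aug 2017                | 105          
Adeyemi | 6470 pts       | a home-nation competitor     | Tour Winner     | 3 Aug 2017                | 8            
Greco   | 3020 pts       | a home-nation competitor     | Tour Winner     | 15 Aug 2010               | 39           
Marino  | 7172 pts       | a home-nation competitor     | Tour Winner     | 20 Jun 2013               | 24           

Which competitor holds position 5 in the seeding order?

Reyes

By status category: Adeyemi, Nguyen, Marino, Greco and Reyes (Tour Winner); then Petrov (Qualifier).
Among Adeyemi, Nguyen, Marino, Greco and Reyes, by date of most recent title (later first): Adeyemi and Nguyen (3 Aug 2017) before Marino (20 Jun 2013) before Greco and Reyes (15 Aug 2010).
Adeyemi and Nguyen both have ranking points 6470 pts, so the next rule applies.
Among Adeyemi and Nguyen, alphabetically by surname: Adeyemi before Nguyen.
Greco and Reyes both have ranking points 3020 pts, so the next rule applies.
Among Greco and Reyes, alphabetically by surname: Greco before Reyes.
Order: Adeyemi, Nguyen, Marino, Greco, Reyes, Petrov.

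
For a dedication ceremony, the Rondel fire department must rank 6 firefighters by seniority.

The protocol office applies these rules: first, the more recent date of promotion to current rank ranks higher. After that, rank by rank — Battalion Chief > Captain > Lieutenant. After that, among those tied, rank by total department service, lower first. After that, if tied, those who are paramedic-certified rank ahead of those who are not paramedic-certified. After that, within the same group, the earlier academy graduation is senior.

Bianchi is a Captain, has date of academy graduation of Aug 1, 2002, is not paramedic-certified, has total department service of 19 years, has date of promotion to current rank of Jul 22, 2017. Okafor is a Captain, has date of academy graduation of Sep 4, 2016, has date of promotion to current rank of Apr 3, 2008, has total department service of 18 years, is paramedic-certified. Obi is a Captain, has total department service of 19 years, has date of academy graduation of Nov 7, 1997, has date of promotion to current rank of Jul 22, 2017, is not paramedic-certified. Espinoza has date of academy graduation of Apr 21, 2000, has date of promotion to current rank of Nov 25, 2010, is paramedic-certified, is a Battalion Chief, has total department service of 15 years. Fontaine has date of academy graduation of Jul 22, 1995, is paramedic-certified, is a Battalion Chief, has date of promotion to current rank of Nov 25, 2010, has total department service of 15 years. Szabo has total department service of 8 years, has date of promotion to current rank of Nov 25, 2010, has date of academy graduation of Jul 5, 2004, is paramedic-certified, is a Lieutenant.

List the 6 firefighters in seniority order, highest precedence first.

Obi, Bianchi, Fontaine, Espinoza, Szabo, Okafor

By date of promotion to current rank (later first): Obi and Bianchi (both Jul 22, 2017); then Fontaine, Espinoza and Szabo (each Nov 25, 2010); then Okafor (Apr 3, 2008).
Obi and Bianchi are each Captain, so the next rule applies.
Obi and Bianchi both have total department service 19 years, so the next rule applies.
Obi and Bianchi are each not paramedic-certified, so the next rule applies.
Among Obi and Bianchi, by date of academy graduation (earlier first): Obi (Nov 7, 1997) before Bianchi (Aug 1, 2002).
Among Fontaine, Espinoza and Szabo, by rank: Fontaine and Espinoza (Battalion Chief) before Szabo (Lieutenant).
Fontaine and Espinoza both have total department service 15 years, so the next rule applies.
Fontaine and Espinoza are each paramedic-certified, so the next rule applies.
Among Fontaine and Espinoza, by date of academy graduation (earlier first): Fontaine (Jul 22, 1995) before Espinoza (Apr 21, 2000).
Full order: Obi, Bianchi, Fontaine, Espinoza, Szabo, Okafor.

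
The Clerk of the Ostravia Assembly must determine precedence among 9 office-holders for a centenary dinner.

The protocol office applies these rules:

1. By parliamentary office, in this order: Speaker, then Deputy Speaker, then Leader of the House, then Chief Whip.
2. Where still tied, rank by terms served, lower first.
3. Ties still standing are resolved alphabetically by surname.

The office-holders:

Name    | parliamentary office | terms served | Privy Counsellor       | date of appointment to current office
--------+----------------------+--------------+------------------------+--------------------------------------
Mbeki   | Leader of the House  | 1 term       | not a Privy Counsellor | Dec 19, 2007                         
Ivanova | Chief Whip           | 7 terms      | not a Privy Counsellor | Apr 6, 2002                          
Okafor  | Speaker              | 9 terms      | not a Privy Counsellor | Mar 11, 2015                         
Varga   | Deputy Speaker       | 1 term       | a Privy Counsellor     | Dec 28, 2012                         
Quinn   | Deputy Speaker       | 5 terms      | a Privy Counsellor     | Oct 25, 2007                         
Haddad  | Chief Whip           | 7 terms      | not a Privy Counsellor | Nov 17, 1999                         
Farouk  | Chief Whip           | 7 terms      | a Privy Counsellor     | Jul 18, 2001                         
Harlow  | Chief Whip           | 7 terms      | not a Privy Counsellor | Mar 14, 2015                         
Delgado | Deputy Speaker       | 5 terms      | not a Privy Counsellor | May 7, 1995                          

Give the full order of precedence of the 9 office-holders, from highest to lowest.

By parliamentary office: Okafor (Speaker); then Varga, Delgado and Quinn (Deputy Speaker); then Mbeki (Leader of the House); then Farouk, Haddad, Harlow and Ivanova (Chief Whip).
Among Varga, Delgado and Quinn, by terms served (lower first): Varga (1 term) before Delgado and Quinn (5 terms).
Among Delgado and Quinn, alphabetically by surname: Delgado before Quinn.
Farouk, Haddad, Harlow and Ivanova all have terms served 7 terms, so the next rule applies.
Among Farouk, Haddad, Harlow and Ivanova, alphabetically by surname: Farouk before Haddad before Harlow before Ivanova.
Full order: Okafor, Varga, Delgado, Quinn, Mbeki, Farouk, Haddad, Harlow, Ivanova.

Okafor, Varga, Delgado, Quinn, Mbeki, Farouk, Haddad, Harlow, Ivanova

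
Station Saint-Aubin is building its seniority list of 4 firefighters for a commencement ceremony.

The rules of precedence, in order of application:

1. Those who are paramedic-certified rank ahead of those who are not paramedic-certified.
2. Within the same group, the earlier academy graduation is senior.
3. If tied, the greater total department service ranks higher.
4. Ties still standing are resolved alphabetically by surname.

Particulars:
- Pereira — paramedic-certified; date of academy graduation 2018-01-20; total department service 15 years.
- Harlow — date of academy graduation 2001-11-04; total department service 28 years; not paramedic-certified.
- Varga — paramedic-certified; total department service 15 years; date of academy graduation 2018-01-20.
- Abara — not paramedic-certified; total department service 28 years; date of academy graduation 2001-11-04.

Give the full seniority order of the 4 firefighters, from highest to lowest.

Pereira, Varga, Abara, Harlow

By the first rule: Pereira and Varga (both paramedic-certified); then Abara and Harlow (both not paramedic-certified).
Pereira and Varga both have date of academy graduation 2018-01-20, so the next rule applies.
Pereira and Varga both have total department service 15 years, so the next rule applies.
Among Pereira and Varga, alphabetically by surname: Pereira before Varga.
Abara and Harlow both have date of academy graduation 2001-11-04, so the next rule applies.
Abara and Harlow both have total department service 28 years, so the next rule applies.
Among Abara and Harlow, alphabetically by surname: Abara before Harlow.
Full order: Pereira, Varga, Abara, Harlow.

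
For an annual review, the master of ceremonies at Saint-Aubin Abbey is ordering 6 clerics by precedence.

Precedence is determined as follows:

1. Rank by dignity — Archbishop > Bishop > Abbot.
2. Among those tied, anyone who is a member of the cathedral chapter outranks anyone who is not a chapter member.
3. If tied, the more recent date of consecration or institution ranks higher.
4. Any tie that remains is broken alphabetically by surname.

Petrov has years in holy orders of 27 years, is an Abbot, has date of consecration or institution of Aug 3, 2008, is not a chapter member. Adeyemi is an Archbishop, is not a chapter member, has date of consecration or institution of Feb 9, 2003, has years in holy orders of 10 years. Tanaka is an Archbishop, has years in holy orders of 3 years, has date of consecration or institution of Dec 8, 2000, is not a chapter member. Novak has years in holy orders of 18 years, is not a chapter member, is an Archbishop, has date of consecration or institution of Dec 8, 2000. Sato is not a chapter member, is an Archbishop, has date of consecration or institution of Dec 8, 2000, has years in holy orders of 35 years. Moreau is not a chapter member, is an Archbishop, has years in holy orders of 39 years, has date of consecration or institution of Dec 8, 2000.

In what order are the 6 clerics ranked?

By dignity: Adeyemi, Moreau, Novak, Sato and Tanaka (Archbishop); then Petrov (Abbot).
Adeyemi, Moreau, Novak, Sato and Tanaka are each not a chapter member, so the next rule applies.
Among Adeyemi, Moreau, Novak, Sato and Tanaka, by date of consecration or institution (later first): Adeyemi (Feb 9, 2003) before Moreau, Novak, Sato and Tanaka (Dec 8, 2000).
Among Moreau, Novak, Sato and Tanaka, alphabetically by surname: Moreau before Novak before Sato before Tanaka.
Full order: Adeyemi, Moreau, Novak, Sato, Tanaka, Petrov.

Adeyemi, Moreau, Novak, Sato, Tanaka, Petrov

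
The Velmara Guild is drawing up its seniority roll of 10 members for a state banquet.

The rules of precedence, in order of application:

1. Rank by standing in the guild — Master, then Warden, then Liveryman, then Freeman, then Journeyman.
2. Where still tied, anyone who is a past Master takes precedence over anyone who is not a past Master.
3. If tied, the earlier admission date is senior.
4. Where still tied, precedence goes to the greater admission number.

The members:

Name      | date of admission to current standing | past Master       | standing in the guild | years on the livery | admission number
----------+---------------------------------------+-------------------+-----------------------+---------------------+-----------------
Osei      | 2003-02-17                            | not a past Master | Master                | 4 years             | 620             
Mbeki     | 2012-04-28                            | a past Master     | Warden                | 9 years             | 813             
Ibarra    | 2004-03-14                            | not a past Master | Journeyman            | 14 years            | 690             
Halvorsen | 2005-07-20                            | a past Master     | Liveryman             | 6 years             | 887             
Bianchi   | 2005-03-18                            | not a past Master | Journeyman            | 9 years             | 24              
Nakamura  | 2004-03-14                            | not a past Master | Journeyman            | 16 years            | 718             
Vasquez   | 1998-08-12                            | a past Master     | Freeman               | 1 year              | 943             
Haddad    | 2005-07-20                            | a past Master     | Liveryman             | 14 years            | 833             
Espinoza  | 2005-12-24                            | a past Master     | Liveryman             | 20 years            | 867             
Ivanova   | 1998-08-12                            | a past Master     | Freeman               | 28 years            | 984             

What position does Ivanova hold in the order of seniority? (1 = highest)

6

By standing in the guild: Osei (Master); then Mbeki (Warden); then Halvorsen, Haddad and Espinoza (Liveryman); then Ivanova and Vasquez (Freeman); then Nakamura, Ibarra and Bianchi (Journeyman).
Halvorsen, Haddad and Espinoza are each a past Master, so the next rule applies.
Among Halvorsen, Haddad and Espinoza, by date of admission to current standing (earlier first): Halvorsen and Haddad (2005-07-20) before Espinoza (2005-12-24).
Among Halvorsen and Haddad, by admission number (higher first): Halvorsen (887) before Haddad (833).
Ivanova and Vasquez are each a past Master, so the next rule applies.
Ivanova and Vasquez both have date of admission to current standing 1998-08-12, so the next rule applies.
Among Ivanova and Vasquez, by admission number (higher first): Ivanova (984) before Vasquez (943).
Nakamura, Ibarra and Bianchi are each not a past Master, so the next rule applies.
Among Nakamura, Ibarra and Bianchi, by date of admission to current standing (earlier first): Nakamura and Ibarra (2004-03-14) before Bianchi (2005-03-18).
Among Nakamura and Ibarra, by admission number (higher first): Nakamura (718) before Ibarra (690).
Order: Osei, Mbeki, Halvorsen, Haddad, Espinoza, Ivanova, Vasquez, Nakamura, Ibarra, Bianchi. So position 6.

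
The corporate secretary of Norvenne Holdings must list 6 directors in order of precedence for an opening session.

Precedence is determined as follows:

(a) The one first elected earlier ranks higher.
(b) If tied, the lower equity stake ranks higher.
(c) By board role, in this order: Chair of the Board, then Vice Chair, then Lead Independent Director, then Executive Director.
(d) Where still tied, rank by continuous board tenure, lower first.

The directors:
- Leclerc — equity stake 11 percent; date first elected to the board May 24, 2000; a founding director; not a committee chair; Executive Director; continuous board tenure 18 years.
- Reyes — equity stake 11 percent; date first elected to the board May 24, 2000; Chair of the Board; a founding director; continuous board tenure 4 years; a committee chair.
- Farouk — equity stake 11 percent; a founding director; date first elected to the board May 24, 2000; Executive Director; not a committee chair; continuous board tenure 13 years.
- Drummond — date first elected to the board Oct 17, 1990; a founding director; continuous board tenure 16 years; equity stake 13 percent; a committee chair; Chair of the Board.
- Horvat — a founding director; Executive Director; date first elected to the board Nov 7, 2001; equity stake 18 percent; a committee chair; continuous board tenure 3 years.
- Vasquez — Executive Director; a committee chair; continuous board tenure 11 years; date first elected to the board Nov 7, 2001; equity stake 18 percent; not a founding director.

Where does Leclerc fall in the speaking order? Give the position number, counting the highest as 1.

4

By date first elected to the board (earlier first): Drummond (Oct 17, 1990); then Reyes, Farouk and Leclerc (each May 24, 2000); then Horvat and Vasquez (both Nov 7, 2001).
Reyes, Farouk and Leclerc all have equity stake 11 percent, so the next rule applies.
Among Reyes, Farouk and Leclerc, by board role: Reyes (Chair of the Board) before Farouk and Leclerc (Executive Director).
Among Farouk and Leclerc, by continuous board tenure (lower first): Farouk (13 years) before Leclerc (18 years).
Horvat and Vasquez both have equity stake 18 percent, so the next rule applies.
Horvat and Vasquez are each Executive Director, so the next rule applies.
Among Horvat and Vasquez, by continuous board tenure (lower first): Horvat (3 years) before Vasquez (11 years).
Order: Drummond, Reyes, Farouk, Leclerc, Horvat, Vasquez. So position 4.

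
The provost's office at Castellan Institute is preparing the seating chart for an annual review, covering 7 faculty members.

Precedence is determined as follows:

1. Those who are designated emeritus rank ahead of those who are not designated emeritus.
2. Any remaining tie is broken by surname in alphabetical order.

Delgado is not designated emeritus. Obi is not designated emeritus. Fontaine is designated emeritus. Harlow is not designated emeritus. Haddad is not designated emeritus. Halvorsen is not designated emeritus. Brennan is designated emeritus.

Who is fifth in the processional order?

By the first rule: Brennan and Fontaine (both designated emeritus); then Delgado, Haddad, Halvorsen, Harlow and Obi (each not designated emeritus).
Among Brennan and Fontaine, alphabetically by surname: Brennan before Fontaine.
Among Delgado, Haddad, Halvorsen, Harlow and Obi, alphabetically by surname: Delgado before Haddad before Halvorsen before Harlow before Obi.
Order: Brennan, Fontaine, Delgado, Haddad, Halvorsen, Harlow, Obi.

Halvorsen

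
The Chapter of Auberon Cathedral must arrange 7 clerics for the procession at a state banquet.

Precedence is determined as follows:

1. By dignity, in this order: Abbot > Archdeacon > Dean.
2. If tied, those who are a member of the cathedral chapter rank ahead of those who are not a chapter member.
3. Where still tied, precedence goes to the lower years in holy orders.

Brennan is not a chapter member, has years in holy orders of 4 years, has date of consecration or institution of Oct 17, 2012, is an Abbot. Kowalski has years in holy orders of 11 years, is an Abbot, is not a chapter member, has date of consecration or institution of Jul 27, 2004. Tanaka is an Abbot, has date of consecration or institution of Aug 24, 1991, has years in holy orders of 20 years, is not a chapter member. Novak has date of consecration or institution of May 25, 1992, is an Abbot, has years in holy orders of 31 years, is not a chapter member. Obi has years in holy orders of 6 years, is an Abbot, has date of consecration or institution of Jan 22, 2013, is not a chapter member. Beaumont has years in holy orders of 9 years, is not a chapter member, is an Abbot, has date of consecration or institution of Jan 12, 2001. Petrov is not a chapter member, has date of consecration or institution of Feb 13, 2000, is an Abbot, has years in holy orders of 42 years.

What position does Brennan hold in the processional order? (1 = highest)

By dignity: Brennan, Obi, Beaumont, Kowalski, Tanaka, Novak and Petrov (Abbot).
Brennan, Obi, Beaumont, Kowalski, Tanaka, Novak and Petrov are each not a chapter member, so the next rule applies.
Among Brennan, Obi, Beaumont, Kowalski, Tanaka, Novak and Petrov, by years in holy orders (lower first): Brennan (4 years) before Obi (6 years) before Beaumont (9 years) before Kowalski (11 years) before Tanaka (20 years) before Novak (31 years) before Petrov (42 years).
Order: Brennan, Obi, Beaumont, Kowalski, Tanaka, Novak, Petrov. So position 1.

1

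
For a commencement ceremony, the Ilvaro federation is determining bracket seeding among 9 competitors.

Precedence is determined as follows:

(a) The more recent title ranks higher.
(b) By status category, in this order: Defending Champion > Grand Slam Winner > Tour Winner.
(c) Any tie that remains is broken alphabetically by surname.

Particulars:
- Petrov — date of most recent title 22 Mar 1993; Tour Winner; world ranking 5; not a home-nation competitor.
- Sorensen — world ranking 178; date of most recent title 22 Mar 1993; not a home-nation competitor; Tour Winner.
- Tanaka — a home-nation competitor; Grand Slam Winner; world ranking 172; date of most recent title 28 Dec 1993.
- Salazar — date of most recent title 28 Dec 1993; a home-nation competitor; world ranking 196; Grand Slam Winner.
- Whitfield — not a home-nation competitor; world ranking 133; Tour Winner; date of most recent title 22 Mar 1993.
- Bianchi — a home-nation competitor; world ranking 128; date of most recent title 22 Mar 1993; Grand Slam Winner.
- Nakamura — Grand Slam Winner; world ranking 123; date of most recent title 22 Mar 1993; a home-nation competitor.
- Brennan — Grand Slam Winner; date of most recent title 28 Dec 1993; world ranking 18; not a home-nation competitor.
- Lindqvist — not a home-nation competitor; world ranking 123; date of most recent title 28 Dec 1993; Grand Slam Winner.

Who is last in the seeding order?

By date of most recent title (later first): Brennan, Lindqvist, Salazar and Tanaka (each 28 Dec 1993); then Bianchi, Nakamura, Petrov, Sorensen and Whitfield (each 22 Mar 1993).
Brennan, Lindqvist, Salazar and Tanaka are each Grand Slam Winner, so the next rule applies.
Among Brennan, Lindqvist, Salazar and Tanaka, alphabetically by surname: Brennan before Lindqvist before Salazar before Tanaka.
Among Bianchi, Nakamura, Petrov, Sorensen and Whitfield, by status category: Bianchi and Nakamura (Grand Slam Winner) before Petrov, Sorensen and Whitfield (Tour Winner).
Among Bianchi and Nakamura, alphabetically by surname: Bianchi before Nakamura.
Among Petrov, Sorensen and Whitfield, alphabetically by surname: Petrov before Sorensen before Whitfield.
Order: Brennan, Lindqvist, Salazar, Tanaka, Bianchi, Nakamura, Petrov, Sorensen, Whitfield.

Whitfield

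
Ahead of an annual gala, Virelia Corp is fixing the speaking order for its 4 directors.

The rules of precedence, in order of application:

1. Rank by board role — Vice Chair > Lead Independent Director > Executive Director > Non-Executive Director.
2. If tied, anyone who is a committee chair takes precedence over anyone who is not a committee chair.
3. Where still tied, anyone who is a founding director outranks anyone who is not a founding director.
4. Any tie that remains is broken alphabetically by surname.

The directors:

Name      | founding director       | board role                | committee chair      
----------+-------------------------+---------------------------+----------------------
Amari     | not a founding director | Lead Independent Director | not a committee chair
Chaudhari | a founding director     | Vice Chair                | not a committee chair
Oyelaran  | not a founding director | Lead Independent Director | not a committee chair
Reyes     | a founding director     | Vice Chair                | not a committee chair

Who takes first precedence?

Chaudhari

By board role: Chaudhari and Reyes (Vice Chair); then Amari and Oyelaran (Lead Independent Director).
Chaudhari and Reyes are each not a committee chair, so the next rule applies.
Chaudhari and Reyes are each a founding director, so the next rule applies.
Among Chaudhari and Reyes, alphabetically by surname: Chaudhari before Reyes.
Amari and Oyelaran are each not a committee chair, so the next rule applies.
Amari and Oyelaran are each not a founding director, so the next rule applies.
Among Amari and Oyelaran, alphabetically by surname: Amari before Oyelaran.
Order: Chaudhari, Reyes, Amari, Oyelaran.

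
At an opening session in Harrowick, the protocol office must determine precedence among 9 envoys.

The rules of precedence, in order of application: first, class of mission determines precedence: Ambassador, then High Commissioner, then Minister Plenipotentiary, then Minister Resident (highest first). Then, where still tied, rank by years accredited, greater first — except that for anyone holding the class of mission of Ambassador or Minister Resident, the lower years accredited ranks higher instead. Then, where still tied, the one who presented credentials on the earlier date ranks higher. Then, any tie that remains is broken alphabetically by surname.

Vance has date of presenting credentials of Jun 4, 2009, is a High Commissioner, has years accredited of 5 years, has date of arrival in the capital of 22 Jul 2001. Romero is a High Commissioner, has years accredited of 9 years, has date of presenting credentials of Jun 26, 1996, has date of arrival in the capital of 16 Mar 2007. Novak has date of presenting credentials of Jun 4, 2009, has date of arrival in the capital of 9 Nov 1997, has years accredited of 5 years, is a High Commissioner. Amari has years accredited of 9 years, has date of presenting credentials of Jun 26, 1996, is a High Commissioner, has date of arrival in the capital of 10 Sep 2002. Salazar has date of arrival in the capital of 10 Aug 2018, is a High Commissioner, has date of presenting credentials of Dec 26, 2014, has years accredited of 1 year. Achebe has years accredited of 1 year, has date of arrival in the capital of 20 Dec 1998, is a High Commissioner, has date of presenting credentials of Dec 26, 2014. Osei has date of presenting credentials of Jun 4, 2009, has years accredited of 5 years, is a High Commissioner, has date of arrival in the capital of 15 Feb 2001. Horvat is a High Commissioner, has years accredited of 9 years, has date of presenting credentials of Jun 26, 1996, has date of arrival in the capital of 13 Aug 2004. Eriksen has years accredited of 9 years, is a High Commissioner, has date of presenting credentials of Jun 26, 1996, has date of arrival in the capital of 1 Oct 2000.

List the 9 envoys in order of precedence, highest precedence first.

By class of mission: Amari, Eriksen, Horvat, Romero, Novak, Osei, Vance, Achebe and Salazar (High Commissioner).
Among Amari, Eriksen, Horvat, Romero, Novak, Osei, Vance, Achebe and Salazar, by years accredited (higher first): Amari, Eriksen, Horvat and Romero (9 years) before Novak, Osei and Vance (5 years) before Achebe and Salazar (1 year).
Amari, Eriksen, Horvat and Romero all have date of presenting credentials Jun 26, 1996, so the next rule applies.
Among Amari, Eriksen, Horvat and Romero, alphabetically by surname: Amari before Eriksen before Horvat before Romero.
Novak, Osei and Vance all have date of presenting credentials Jun 4, 2009, so the next rule applies.
Among Novak, Osei and Vance, alphabetically by surname: Novak before Osei before Vance.
Achebe and Salazar both have date of presenting credentials Dec 26, 2014, so the next rule applies.
Among Achebe and Salazar, alphabetically by surname: Achebe before Salazar.
Full order: Amari, Eriksen, Horvat, Romero, Novak, Osei, Vance, Achebe, Salazar.

Amari, Eriksen, Horvat, Romero, Novak, Osei, Vance, Achebe, Salazar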